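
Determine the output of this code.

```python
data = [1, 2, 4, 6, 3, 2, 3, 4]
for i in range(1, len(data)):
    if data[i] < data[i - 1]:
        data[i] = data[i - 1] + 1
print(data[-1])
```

10

i=1: 2>=1, unchanged → [1, 2, 4, 6, 3, 2, 3, 4]
i=2: 4>=2, unchanged → [1, 2, 4, 6, 3, 2, 3, 4]
i=3: 6>=4, unchanged → [1, 2, 4, 6, 3, 2, 3, 4]
i=4: 3<6, data[4] = 6+1 = 7 → [1, 2, 4, 6, 7, 2, 3, 4]
i=5: 2<7, data[5] = 7+1 = 8 → [1, 2, 4, 6, 7, 8, 3, 4]
i=6: 3<8, data[6] = 8+1 = 9 → [1, 2, 4, 6, 7, 8, 9, 4]
i=7: 4<9, data[7] = 9+1 = 10 → [1, 2, 4, 6, 7, 8, 9, 10]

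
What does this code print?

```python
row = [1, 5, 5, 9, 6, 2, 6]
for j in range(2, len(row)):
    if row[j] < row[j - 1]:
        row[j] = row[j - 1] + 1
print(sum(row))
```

53

j=2: 5>=5, unchanged → [1, 5, 5, 9, 6, 2, 6]
j=3: 9>=5, unchanged → [1, 5, 5, 9, 6, 2, 6]
j=4: 6<9, row[4] = 9+1 = 10 → [1, 5, 5, 9, 10, 2, 6]
j=5: 2<10, row[5] = 10+1 = 11 → [1, 5, 5, 9, 10, 11, 6]
j=6: 6<11, row[6] = 11+1 = 12 → [1, 5, 5, 9, 10, 11, 12]
sum = 53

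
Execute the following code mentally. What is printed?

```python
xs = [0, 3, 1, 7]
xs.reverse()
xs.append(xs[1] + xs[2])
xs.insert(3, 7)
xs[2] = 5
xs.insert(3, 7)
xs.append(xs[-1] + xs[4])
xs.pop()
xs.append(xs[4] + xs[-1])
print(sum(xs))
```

reverse → [7, 1, 3, 0]
append xs[1]+xs[2] = 1+3 = 4 → [7, 1, 3, 0, 4]
insert 7 at 3 → [7, 1, 3, 7, 0, 4]
xs[2] = 5 → [7, 1, 5, 7, 0, 4]
insert 7 at 3 → [7, 1, 5, 7, 7, 0, 4]
append xs[-1]+xs[4] = 4+7 = 11 → [7, 1, 5, 7, 7, 0, 4, 11]
pop() removes 11 → [7, 1, 5, 7, 7, 0, 4]
append xs[4]+xs[-1] = 7+4 = 11 → [7, 1, 5, 7, 7, 0, 4, 11]
sum = 42

42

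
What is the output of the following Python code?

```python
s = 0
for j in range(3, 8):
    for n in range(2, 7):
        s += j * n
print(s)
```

500

j=3,n=2: s = 0+6 = 6
j=3,n=3: s = 6+9 = 15
j=3,n=4: s = 15+12 = 27
j=3,n=5: s = 27+15 = 42
j=3,n=6: s = 42+18 = 60
j=4,n=2: s = 60+8 = 68
j=4,n=3: s = 68+12 = 80
j=4,n=4: s = 80+16 = 96
j=4,n=5: s = 96+20 = 116
j=4,n=6: s = 116+24 = 140
j=5,n=2: s = 140+10 = 150
j=5,n=3: s = 150+15 = 165
j=5,n=4: s = 165+20 = 185
j=5,n=5: s = 185+25 = 210
j=5,n=6: s = 210+30 = 240
j=6,n=2: s = 240+12 = 252
j=6,n=3: s = 252+18 = 270
j=6,n=4: s = 270+24 = 294
j=6,n=5: s = 294+30 = 324
j=6,n=6: s = 324+36 = 360
j=7,n=2: s = 360+14 = 374
j=7,n=3: s = 374+21 = 395
j=7,n=4: s = 395+28 = 423
j=7,n=5: s = 423+35 = 458
j=7,n=6: s = 458+42 = 500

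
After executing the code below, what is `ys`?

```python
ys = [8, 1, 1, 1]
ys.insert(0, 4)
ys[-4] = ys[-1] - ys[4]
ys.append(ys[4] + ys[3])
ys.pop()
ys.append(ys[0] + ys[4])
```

[4, 0, 1, 1, 1, 5]

insert 4 at 0 → [4, 8, 1, 1, 1]
ys[-4] = ys[-1]-ys[4] = 1-1 = 0 → [4, 0, 1, 1, 1]
append ys[4]+ys[3] = 1+1 = 2 → [4, 0, 1, 1, 1, 2]
pop() removes 2 → [4, 0, 1, 1, 1]
append ys[0]+ys[4] = 4+1 = 5 → [4, 0, 1, 1, 1, 5]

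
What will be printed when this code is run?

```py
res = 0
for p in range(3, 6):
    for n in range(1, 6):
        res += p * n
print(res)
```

p=3,n=1: res = 0+3 = 3
p=3,n=2: res = 3+6 = 9
p=3,n=3: res = 9+9 = 18
p=3,n=4: res = 18+12 = 30
p=3,n=5: res = 30+15 = 45
p=4,n=1: res = 45+4 = 49
p=4,n=2: res = 49+8 = 57
p=4,n=3: res = 57+12 = 69
p=4,n=4: res = 69+16 = 85
p=4,n=5: res = 85+20 = 105
p=5,n=1: res = 105+5 = 110
p=5,n=2: res = 110+10 = 120
p=5,n=3: res = 120+15 = 135
p=5,n=4: res = 135+20 = 155
p=5,n=5: res = 155+25 = 180

180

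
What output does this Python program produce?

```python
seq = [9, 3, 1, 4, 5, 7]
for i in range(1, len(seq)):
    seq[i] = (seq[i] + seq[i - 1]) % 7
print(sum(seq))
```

25

i=1: seq[1] = (3+9)%7 = 5 → [9, 5, 1, 4, 5, 7]
i=2: seq[2] = (1+5)%7 = 6 → [9, 5, 6, 4, 5, 7]
i=3: seq[3] = (4+6)%7 = 3 → [9, 5, 6, 3, 5, 7]
i=4: seq[4] = (5+3)%7 = 1 → [9, 5, 6, 3, 1, 7]
i=5: seq[5] = (7+1)%7 = 1 → [9, 5, 6, 3, 1, 1]
sum = 25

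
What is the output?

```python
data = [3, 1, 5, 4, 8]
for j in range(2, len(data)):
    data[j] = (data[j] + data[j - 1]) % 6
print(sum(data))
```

8

j=2: data[2] = (5+1)%6 = 0 → [3, 1, 0, 4, 8]
j=3: data[3] = (4+0)%6 = 4 → [3, 1, 0, 4, 8]
j=4: data[4] = (8+4)%6 = 0 → [3, 1, 0, 4, 0]
sum = 8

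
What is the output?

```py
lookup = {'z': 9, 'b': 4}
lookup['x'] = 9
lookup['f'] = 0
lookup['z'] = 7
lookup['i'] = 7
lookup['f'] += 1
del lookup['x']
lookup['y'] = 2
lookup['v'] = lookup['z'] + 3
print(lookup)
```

{'z': 7, 'b': 4, 'f': 1, 'i': 7, 'y': 2, 'v': 10}

lookup['x'] = 9 → {'z': 9, 'b': 4, 'x': 9}
lookup['f'] = 0 → {'z': 9, 'b': 4, 'x': 9, 'f': 0}
lookup['z'] = 7 → {'z': 7, 'b': 4, 'x': 9, 'f': 0}
lookup['i'] = 7 → {'z': 7, 'b': 4, 'x': 9, 'f': 0, 'i': 7}
lookup['f'] = 0+1 = 1 → {'z': 7, 'b': 4, 'x': 9, 'f': 1, 'i': 7}
del 'x' → {'z': 7, 'b': 4, 'f': 1, 'i': 7}
lookup['y'] = 2 → {'z': 7, 'b': 4, 'f': 1, 'i': 7, 'y': 2}
lookup['v'] = lookup['z']+3 = 10 → {'z': 7, 'b': 4, 'f': 1, 'i': 7, 'y': 2, 'v': 10}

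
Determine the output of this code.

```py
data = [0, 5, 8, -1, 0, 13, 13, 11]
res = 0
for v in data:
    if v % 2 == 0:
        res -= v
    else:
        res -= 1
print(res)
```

v=0: even, res = 0-0 = 0
v=5: not even, res = 0-1 = -1
v=8: even, res = (-1)-8 = -9
v=-1: not even, res = (-9)-1 = -10
v=0: even, res = (-10)-0 = -10
v=13: not even, res = (-10)-1 = -11
v=13: not even, res = (-11)-1 = -12
v=11: not even, res = (-12)-1 = -13

-13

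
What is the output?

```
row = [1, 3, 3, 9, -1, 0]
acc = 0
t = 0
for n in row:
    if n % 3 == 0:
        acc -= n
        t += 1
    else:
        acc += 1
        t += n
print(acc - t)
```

-17

n=1: not %3==0, acc = 0+1 = 1; t=1
n=3: %3==0, acc = 1-3 = -2; t=2
n=3: %3==0, acc = (-2)-3 = -5; t=3
n=9: %3==0, acc = (-5)-9 = -14; t=4
n=-1: not %3==0, acc = (-14)+1 = -13; t=3
n=0: %3==0, acc = (-13)-0 = -13; t=4
acc-t = (-13)-4 = -17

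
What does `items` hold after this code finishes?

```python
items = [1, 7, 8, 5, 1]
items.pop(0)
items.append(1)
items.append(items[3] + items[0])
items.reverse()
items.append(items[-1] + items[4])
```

[8, 1, 1, 5, 8, 7, 15]

pop(0) removes 1 → [7, 8, 5, 1]
append 1 → [7, 8, 5, 1, 1]
append items[3]+items[0] = 1+7 = 8 → [7, 8, 5, 1, 1, 8]
reverse → [8, 1, 1, 5, 8, 7]
append items[-1]+items[4] = 7+8 = 15 → [8, 1, 1, 5, 8, 7, 15]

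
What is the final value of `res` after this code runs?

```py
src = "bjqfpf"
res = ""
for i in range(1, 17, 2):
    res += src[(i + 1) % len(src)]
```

'qpbqpbqp'

i=1: add src[2]='q' → 'q'
i=3: add src[4]='p' → 'qp'
i=5: add src[0]='b' → 'qpb'
i=7: add src[2]='q' → 'qpbq'
i=9: add src[4]='p' → 'qpbqp'
i=11: add src[0]='b' → 'qpbqpb'
i=13: add src[2]='q' → 'qpbqpbq'
i=15: add src[4]='p' → 'qpbqpbqp'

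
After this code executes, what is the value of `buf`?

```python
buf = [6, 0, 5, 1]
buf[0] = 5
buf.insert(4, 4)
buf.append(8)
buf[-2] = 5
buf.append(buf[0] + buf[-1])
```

buf[0] = 5 → [5, 0, 5, 1]
insert 4 at 4 → [5, 0, 5, 1, 4]
append 8 → [5, 0, 5, 1, 4, 8]
buf[-2] = 5 → [5, 0, 5, 1, 5, 8]
append buf[0]+buf[-1] = 5+8 = 13 → [5, 0, 5, 1, 5, 8, 13]

[5, 0, 5, 1, 5, 8, 13]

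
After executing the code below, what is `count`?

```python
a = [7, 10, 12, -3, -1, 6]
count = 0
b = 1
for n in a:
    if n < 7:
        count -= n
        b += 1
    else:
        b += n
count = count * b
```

-66

n=7: not <7; b=8
n=10: not <7; b=18
n=12: not <7; b=30
n=-3: <7, count = 0-(-3) = 3; b=31
n=-1: <7, count = 3-(-1) = 4; b=32
n=6: <7, count = 4-6 = -2; b=33
count*b = (-2)*33 = -66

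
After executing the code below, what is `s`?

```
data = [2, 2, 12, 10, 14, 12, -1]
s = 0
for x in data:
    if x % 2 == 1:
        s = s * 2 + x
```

-1

x=2: not odd
x=2: not odd
x=12: not odd
x=10: not odd
x=14: not odd
x=12: not odd
x=-1: odd, s = 0*2+(-1) = -1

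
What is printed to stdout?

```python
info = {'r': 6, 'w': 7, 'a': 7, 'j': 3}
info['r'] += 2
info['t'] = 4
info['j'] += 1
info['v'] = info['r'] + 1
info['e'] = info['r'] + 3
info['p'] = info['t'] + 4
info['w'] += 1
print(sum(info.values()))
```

59

info['r'] = 6+2 = 8 → {'r': 8, 'w': 7, 'a': 7, 'j': 3}
info['t'] = 4 → {'r': 8, 'w': 7, 'a': 7, 'j': 3, 't': 4}
info['j'] = 3+1 = 4 → {'r': 8, 'w': 7, 'a': 7, 'j': 4, 't': 4}
info['v'] = info['r']+1 = 9 → {'r': 8, 'w': 7, 'a': 7, 'j': 4, 't': 4, 'v': 9}
info['e'] = info['r']+3 = 11 → {'r': 8, 'w': 7, 'a': 7, 'j': 4, 't': 4, 'v': 9, 'e': 11}
info['p'] = info['t']+4 = 8 → {'r': 8, 'w': 7, 'a': 7, 'j': 4, 't': 4, 'v': 9, 'e': 11, 'p': 8}
info['w'] = 7+1 = 8 → {'r': 8, 'w': 8, 'a': 7, 'j': 4, 't': 4, 'v': 9, 'e': 11, 'p': 8}
sum of values = 59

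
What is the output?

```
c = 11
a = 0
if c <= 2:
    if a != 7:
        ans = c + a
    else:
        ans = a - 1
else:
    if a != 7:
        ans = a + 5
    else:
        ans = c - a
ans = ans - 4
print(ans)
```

c=11, a=0
c <= 2 is False; a != 7 is True
→ ans = a + 5 = 5
ans = 5-4 = 1

1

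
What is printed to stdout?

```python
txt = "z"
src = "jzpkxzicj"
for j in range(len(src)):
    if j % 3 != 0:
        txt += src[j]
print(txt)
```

zzpxzcj

j=0: skip
j=1: add 'z' → 'zz'
j=2: add 'p' → 'zzp'
j=3: skip
j=4: add 'x' → 'zzpx'
j=5: add 'z' → 'zzpxz'
j=6: skip
j=7: add 'c' → 'zzpxzc'
j=8: add 'j' → 'zzpxzcj'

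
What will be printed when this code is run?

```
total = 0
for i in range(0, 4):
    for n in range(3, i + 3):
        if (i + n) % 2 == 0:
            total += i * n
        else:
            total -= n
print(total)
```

i=1,n=3: even sum, total = 0+3 = 3
i=2,n=3: odd sum, total = 3-3 = 0
i=2,n=4: even sum, total = 0+8 = 8
i=3,n=3: even sum, total = 8+9 = 17
i=3,n=4: odd sum, total = 17-4 = 13
i=3,n=5: even sum, total = 13+15 = 28

28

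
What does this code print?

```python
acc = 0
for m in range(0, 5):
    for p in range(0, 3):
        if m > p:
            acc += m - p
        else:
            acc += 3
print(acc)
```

m=0,p=0: not 0>0, acc = 0+3 = 3
m=0,p=1: not 0>1, acc = 3+3 = 6
m=0,p=2: not 0>2, acc = 6+3 = 9
m=1,p=0: 1>0, acc = 9+1 = 10
m=1,p=1: not 1>1, acc = 10+3 = 13
m=1,p=2: not 1>2, acc = 13+3 = 16
m=2,p=0: 2>0, acc = 16+2 = 18
m=2,p=1: 2>1, acc = 18+1 = 19
m=2,p=2: not 2>2, acc = 19+3 = 22
m=3,p=0: 3>0, acc = 22+3 = 25
m=3,p=1: 3>1, acc = 25+2 = 27
m=3,p=2: 3>2, acc = 27+1 = 28
m=4,p=0: 4>0, acc = 28+4 = 32
m=4,p=1: 4>1, acc = 32+3 = 35
m=4,p=2: 4>2, acc = 35+2 = 37

37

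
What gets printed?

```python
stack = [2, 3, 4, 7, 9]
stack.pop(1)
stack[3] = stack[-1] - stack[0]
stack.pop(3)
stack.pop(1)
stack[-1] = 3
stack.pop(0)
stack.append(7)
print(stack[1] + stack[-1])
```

pop(1) removes 3 → [2, 4, 7, 9]
stack[3] = stack[-1]-stack[0] = 9-2 = 7 → [2, 4, 7, 7]
pop(3) removes 7 → [2, 4, 7]
pop(1) removes 4 → [2, 7]
stack[-1] = 3 → [2, 3]
pop(0) removes 2 → [3]
append 7 → [3, 7]
stack[1]+stack[-1] = 7+7 = 14

14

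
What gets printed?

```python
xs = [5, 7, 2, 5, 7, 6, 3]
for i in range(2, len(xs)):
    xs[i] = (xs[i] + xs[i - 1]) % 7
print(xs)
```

[5, 7, 2, 0, 0, 6, 2]

i=2: xs[2] = (2+7)%7 = 2 → [5, 7, 2, 5, 7, 6, 3]
i=3: xs[3] = (5+2)%7 = 0 → [5, 7, 2, 0, 7, 6, 3]
i=4: xs[4] = (7+0)%7 = 0 → [5, 7, 2, 0, 0, 6, 3]
i=5: xs[5] = (6+0)%7 = 6 → [5, 7, 2, 0, 0, 6, 3]
i=6: xs[6] = (3+6)%7 = 2 → [5, 7, 2, 0, 0, 6, 2]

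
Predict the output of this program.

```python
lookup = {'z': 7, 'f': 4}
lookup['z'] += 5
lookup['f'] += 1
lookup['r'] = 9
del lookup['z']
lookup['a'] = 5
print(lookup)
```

{'f': 5, 'r': 9, 'a': 5}

lookup['z'] = 7+5 = 12 → {'z': 12, 'f': 4}
lookup['f'] = 4+1 = 5 → {'z': 12, 'f': 5}
lookup['r'] = 9 → {'z': 12, 'f': 5, 'r': 9}
del 'z' → {'f': 5, 'r': 9}
lookup['a'] = 5 → {'f': 5, 'r': 9, 'a': 5}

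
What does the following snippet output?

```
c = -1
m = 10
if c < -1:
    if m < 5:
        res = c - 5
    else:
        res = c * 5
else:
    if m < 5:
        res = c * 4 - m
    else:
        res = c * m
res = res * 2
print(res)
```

-20

c=-1, m=10
c < -1 is False; m < 5 is False
→ res = c * m = -10
res = (-10)*2 = -20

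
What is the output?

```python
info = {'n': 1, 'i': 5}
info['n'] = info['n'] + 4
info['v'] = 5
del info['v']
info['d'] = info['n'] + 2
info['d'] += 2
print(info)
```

info['n'] = info['n']+4 = 5 → {'n': 5, 'i': 5}
info['v'] = 5 → {'n': 5, 'i': 5, 'v': 5}
del 'v' → {'n': 5, 'i': 5}
info['d'] = info['n']+2 = 7 → {'n': 5, 'i': 5, 'd': 7}
info['d'] = 7+2 = 9 → {'n': 5, 'i': 5, 'd': 9}

{'n': 5, 'i': 5, 'd': 9}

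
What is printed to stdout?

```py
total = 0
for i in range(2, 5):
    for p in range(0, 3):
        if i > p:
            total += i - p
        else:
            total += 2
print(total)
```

i=2,p=0: 2>0, total = 0+2 = 2
i=2,p=1: 2>1, total = 2+1 = 3
i=2,p=2: not 2>2, total = 3+2 = 5
i=3,p=0: 3>0, total = 5+3 = 8
i=3,p=1: 3>1, total = 8+2 = 10
i=3,p=2: 3>2, total = 10+1 = 11
i=4,p=0: 4>0, total = 11+4 = 15
i=4,p=1: 4>1, total = 15+3 = 18
i=4,p=2: 4>2, total = 18+2 = 20

20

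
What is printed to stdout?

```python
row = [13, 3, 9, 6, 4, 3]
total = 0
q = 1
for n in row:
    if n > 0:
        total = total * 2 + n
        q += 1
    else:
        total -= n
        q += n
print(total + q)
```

578

n=13: >0, total = 0*2+13 = 13; q=2
n=3: >0, total = 13*2+3 = 29; q=3
n=9: >0, total = 29*2+9 = 67; q=4
n=6: >0, total = 67*2+6 = 140; q=5
n=4: >0, total = 140*2+4 = 284; q=6
n=3: >0, total = 284*2+3 = 571; q=7
total+q = 571+7 = 578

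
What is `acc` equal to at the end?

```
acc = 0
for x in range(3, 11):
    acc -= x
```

x=3: acc = 0-3 = -3
x=4: acc = (-3)-4 = -7
x=5: acc = (-7)-5 = -12
x=6: acc = (-12)-6 = -18
x=7: acc = (-18)-7 = -25
x=8: acc = (-25)-8 = -33
x=9: acc = (-33)-9 = -42
x=10: acc = (-42)-10 = -52

-52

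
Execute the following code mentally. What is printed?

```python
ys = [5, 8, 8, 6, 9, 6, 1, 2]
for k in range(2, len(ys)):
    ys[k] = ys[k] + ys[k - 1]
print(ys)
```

k=2: ys[2] = 8+8 = 16 → [5, 8, 16, 6, 9, 6, 1, 2]
k=3: ys[3] = 6+16 = 22 → [5, 8, 16, 22, 9, 6, 1, 2]
k=4: ys[4] = 9+22 = 31 → [5, 8, 16, 22, 31, 6, 1, 2]
k=5: ys[5] = 6+31 = 37 → [5, 8, 16, 22, 31, 37, 1, 2]
k=6: ys[6] = 1+37 = 38 → [5, 8, 16, 22, 31, 37, 38, 2]
k=7: ys[7] = 2+38 = 40 → [5, 8, 16, 22, 31, 37, 38, 40]

[5, 8, 16, 22, 31, 37, 38, 40]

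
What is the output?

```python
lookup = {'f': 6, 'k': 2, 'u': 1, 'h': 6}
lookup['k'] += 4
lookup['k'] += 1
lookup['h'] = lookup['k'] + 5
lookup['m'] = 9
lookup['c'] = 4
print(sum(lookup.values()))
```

39

lookup['k'] = 2+4 = 6 → {'f': 6, 'k': 6, 'u': 1, 'h': 6}
lookup['k'] = 6+1 = 7 → {'f': 6, 'k': 7, 'u': 1, 'h': 6}
lookup['h'] = lookup['k']+5 = 12 → {'f': 6, 'k': 7, 'u': 1, 'h': 12}
lookup['m'] = 9 → {'f': 6, 'k': 7, 'u': 1, 'h': 12, 'm': 9}
lookup['c'] = 4 → {'f': 6, 'k': 7, 'u': 1, 'h': 12, 'm': 9, 'c': 4}
sum of values = 39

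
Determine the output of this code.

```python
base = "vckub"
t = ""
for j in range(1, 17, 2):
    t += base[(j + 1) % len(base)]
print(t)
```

kbcuvkbc

j=1: add base[2]='k' → 'k'
j=3: add base[4]='b' → 'kb'
j=5: add base[1]='c' → 'kbc'
j=7: add base[3]='u' → 'kbcu'
j=9: add base[0]='v' → 'kbcuv'
j=11: add base[2]='k' → 'kbcuvk'
j=13: add base[4]='b' → 'kbcuvkb'
j=15: add base[1]='c' → 'kbcuvkbc'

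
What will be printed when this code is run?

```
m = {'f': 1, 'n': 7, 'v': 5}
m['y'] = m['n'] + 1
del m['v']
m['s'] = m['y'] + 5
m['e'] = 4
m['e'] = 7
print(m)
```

{'f': 1, 'n': 7, 'y': 8, 's': 13, 'e': 7}

m['y'] = m['n']+1 = 8 → {'f': 1, 'n': 7, 'v': 5, 'y': 8}
del 'v' → {'f': 1, 'n': 7, 'y': 8}
m['s'] = m['y']+5 = 13 → {'f': 1, 'n': 7, 'y': 8, 's': 13}
m['e'] = 4 → {'f': 1, 'n': 7, 'y': 8, 's': 13, 'e': 4}
m['e'] = 7 → {'f': 1, 'n': 7, 'y': 8, 's': 13, 'e': 7}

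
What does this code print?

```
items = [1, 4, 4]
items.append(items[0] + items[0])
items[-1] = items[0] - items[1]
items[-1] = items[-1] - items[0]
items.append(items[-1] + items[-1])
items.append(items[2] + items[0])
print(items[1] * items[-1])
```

append items[0]+items[0] = 1+1 = 2 → [1, 4, 4, 2]
items[-1] = items[0]-items[1] = 1-4 = -3 → [1, 4, 4, -3]
items[-1] = items[-1]-items[0] = (-3)-1 = -4 → [1, 4, 4, -4]
append items[-1]+items[-1] = (-4)+(-4) = -8 → [1, 4, 4, -4, -8]
append items[2]+items[0] = 4+1 = 5 → [1, 4, 4, -4, -8, 5]
items[1]*items[-1] = 4*5 = 20

20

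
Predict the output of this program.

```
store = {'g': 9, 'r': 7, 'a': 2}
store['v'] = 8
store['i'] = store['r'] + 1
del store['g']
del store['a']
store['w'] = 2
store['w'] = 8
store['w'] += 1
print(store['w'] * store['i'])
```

store['v'] = 8 → {'g': 9, 'r': 7, 'a': 2, 'v': 8}
store['i'] = store['r']+1 = 8 → {'g': 9, 'r': 7, 'a': 2, 'v': 8, 'i': 8}
del 'g' → {'r': 7, 'a': 2, 'v': 8, 'i': 8}
del 'a' → {'r': 7, 'v': 8, 'i': 8}
store['w'] = 2 → {'r': 7, 'v': 8, 'i': 8, 'w': 2}
store['w'] = 8 → {'r': 7, 'v': 8, 'i': 8, 'w': 8}
store['w'] = 8+1 = 9 → {'r': 7, 'v': 8, 'i': 8, 'w': 9}
store['w']*store['i'] = 9*8 = 72

72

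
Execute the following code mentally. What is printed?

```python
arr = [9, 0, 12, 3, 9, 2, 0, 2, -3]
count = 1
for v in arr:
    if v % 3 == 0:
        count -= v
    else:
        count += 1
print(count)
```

-27

v=9: %3==0, count = 1-9 = -8
v=0: %3==0, count = (-8)-0 = -8
v=12: %3==0, count = (-8)-12 = -20
v=3: %3==0, count = (-20)-3 = -23
v=9: %3==0, count = (-23)-9 = -32
v=2: not %3==0, count = (-32)+1 = -31
v=0: %3==0, count = (-31)-0 = -31
v=2: not %3==0, count = (-31)+1 = -30
v=-3: %3==0, count = (-30)-(-3) = -27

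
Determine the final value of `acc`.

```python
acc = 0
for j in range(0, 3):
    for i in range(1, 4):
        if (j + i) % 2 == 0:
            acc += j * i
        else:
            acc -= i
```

j=0,i=1: odd sum, acc = 0-1 = -1
j=0,i=2: even sum, acc = (-1)+0 = -1
j=0,i=3: odd sum, acc = (-1)-3 = -4
j=1,i=1: even sum, acc = (-4)+1 = -3
j=1,i=2: odd sum, acc = (-3)-2 = -5
j=1,i=3: even sum, acc = (-5)+3 = -2
j=2,i=1: odd sum, acc = (-2)-1 = -3
j=2,i=2: even sum, acc = (-3)+4 = 1
j=2,i=3: odd sum, acc = 1-3 = -2

-2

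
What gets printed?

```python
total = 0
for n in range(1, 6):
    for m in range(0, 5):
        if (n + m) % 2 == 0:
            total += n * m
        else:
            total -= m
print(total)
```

46

n=1,m=0: odd sum, total = 0-0 = 0
n=1,m=1: even sum, total = 0+1 = 1
n=1,m=2: odd sum, total = 1-2 = -1
n=1,m=3: even sum, total = (-1)+3 = 2
n=1,m=4: odd sum, total = 2-4 = -2
n=2,m=0: even sum, total = (-2)+0 = -2
n=2,m=1: odd sum, total = (-2)-1 = -3
n=2,m=2: even sum, total = (-3)+4 = 1
n=2,m=3: odd sum, total = 1-3 = -2
n=2,m=4: even sum, total = (-2)+8 = 6
n=3,m=0: odd sum, total = 6-0 = 6
n=3,m=1: even sum, total = 6+3 = 9
n=3,m=2: odd sum, total = 9-2 = 7
n=3,m=3: even sum, total = 7+9 = 16
n=3,m=4: odd sum, total = 16-4 = 12
n=4,m=0: even sum, total = 12+0 = 12
n=4,m=1: odd sum, total = 12-1 = 11
n=4,m=2: even sum, total = 11+8 = 19
n=4,m=3: odd sum, total = 19-3 = 16
n=4,m=4: even sum, total = 16+16 = 32
n=5,m=0: odd sum, total = 32-0 = 32
n=5,m=1: even sum, total = 32+5 = 37
n=5,m=2: odd sum, total = 37-2 = 35
n=5,m=3: even sum, total = 35+15 = 50
n=5,m=4: odd sum, total = 50-4 = 46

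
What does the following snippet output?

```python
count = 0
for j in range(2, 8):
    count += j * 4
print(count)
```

108

j=2: count = 0+2*4 = 8
j=3: count = 8+3*4 = 20
j=4: count = 20+4*4 = 36
j=5: count = 36+5*4 = 56
j=6: count = 56+6*4 = 80
j=7: count = 80+7*4 = 108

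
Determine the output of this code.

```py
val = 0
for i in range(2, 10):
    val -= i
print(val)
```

i=2: val = 0-2 = -2
i=3: val = (-2)-3 = -5
i=4: val = (-5)-4 = -9
i=5: val = (-9)-5 = -14
i=6: val = (-14)-6 = -20
i=7: val = (-20)-7 = -27
i=8: val = (-27)-8 = -35
i=9: val = (-35)-9 = -44

-44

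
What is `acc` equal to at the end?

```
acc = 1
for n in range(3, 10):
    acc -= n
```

n=3: acc = 1-3 = -2
n=4: acc = (-2)-4 = -6
n=5: acc = (-6)-5 = -11
n=6: acc = (-11)-6 = -17
n=7: acc = (-17)-7 = -24
n=8: acc = (-24)-8 = -32
n=9: acc = (-32)-9 = -41

-41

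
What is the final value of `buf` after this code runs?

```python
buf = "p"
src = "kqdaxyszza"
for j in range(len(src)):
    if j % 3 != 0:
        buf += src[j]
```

j=0: skip
j=1: add 'q' → 'pq'
j=2: add 'd' → 'pqd'
j=3: skip
j=4: add 'x' → 'pqdx'
j=5: add 'y' → 'pqdxy'
j=6: skip
j=7: add 'z' → 'pqdxyz'
j=8: add 'z' → 'pqdxyzz'
j=9: skip

'pqdxyzz'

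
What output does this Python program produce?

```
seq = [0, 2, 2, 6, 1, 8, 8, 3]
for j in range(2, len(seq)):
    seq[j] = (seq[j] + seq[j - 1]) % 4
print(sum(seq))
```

j=2: seq[2] = (2+2)%4 = 0 → [0, 2, 0, 6, 1, 8, 8, 3]
j=3: seq[3] = (6+0)%4 = 2 → [0, 2, 0, 2, 1, 8, 8, 3]
j=4: seq[4] = (1+2)%4 = 3 → [0, 2, 0, 2, 3, 8, 8, 3]
j=5: seq[5] = (8+3)%4 = 3 → [0, 2, 0, 2, 3, 3, 8, 3]
j=6: seq[6] = (8+3)%4 = 3 → [0, 2, 0, 2, 3, 3, 3, 3]
j=7: seq[7] = (3+3)%4 = 2 → [0, 2, 0, 2, 3, 3, 3, 2]
sum = 15

15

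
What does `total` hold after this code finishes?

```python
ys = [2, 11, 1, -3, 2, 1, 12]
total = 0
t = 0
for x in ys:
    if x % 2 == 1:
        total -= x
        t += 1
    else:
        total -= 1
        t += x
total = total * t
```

x=2: not odd, total = 0-1 = -1; t=2
x=11: odd, total = (-1)-11 = -12; t=3
x=1: odd, total = (-12)-1 = -13; t=4
x=-3: odd, total = (-13)-(-3) = -10; t=5
x=2: not odd, total = (-10)-1 = -11; t=7
x=1: odd, total = (-11)-1 = -12; t=8
x=12: not odd, total = (-12)-1 = -13; t=20
total*t = (-13)*20 = -260

-260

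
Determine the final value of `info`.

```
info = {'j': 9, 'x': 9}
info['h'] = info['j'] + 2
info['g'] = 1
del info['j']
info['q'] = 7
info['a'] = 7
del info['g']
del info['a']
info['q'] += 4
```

{'x': 9, 'h': 11, 'q': 11}

info['h'] = info['j']+2 = 11 → {'j': 9, 'x': 9, 'h': 11}
info['g'] = 1 → {'j': 9, 'x': 9, 'h': 11, 'g': 1}
del 'j' → {'x': 9, 'h': 11, 'g': 1}
info['q'] = 7 → {'x': 9, 'h': 11, 'g': 1, 'q': 7}
info['a'] = 7 → {'x': 9, 'h': 11, 'g': 1, 'q': 7, 'a': 7}
del 'g' → {'x': 9, 'h': 11, 'q': 7, 'a': 7}
del 'a' → {'x': 9, 'h': 11, 'q': 7}
info['q'] = 7+4 = 11 → {'x': 9, 'h': 11, 'q': 11}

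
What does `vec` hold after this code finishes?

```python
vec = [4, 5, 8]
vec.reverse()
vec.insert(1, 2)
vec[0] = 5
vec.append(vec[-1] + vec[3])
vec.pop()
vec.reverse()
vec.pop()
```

reverse → [8, 5, 4]
insert 2 at 1 → [8, 2, 5, 4]
vec[0] = 5 → [5, 2, 5, 4]
append vec[-1]+vec[3] = 4+4 = 8 → [5, 2, 5, 4, 8]
pop() removes 8 → [5, 2, 5, 4]
reverse → [4, 5, 2, 5]
pop() removes 5 → [4, 5, 2]

[4, 5, 2]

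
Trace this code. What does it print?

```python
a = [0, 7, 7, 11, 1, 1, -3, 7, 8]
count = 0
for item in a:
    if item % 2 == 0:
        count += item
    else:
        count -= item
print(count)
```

item=0: even, count = 0+0 = 0
item=7: not even, count = 0-7 = -7
item=7: not even, count = (-7)-7 = -14
item=11: not even, count = (-14)-11 = -25
item=1: not even, count = (-25)-1 = -26
item=1: not even, count = (-26)-1 = -27
item=-3: not even, count = (-27)-(-3) = -24
item=7: not even, count = (-24)-7 = -31
item=8: even, count = (-31)+8 = -23

-23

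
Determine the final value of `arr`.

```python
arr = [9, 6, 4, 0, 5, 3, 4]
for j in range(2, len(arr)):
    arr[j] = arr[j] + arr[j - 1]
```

[9, 6, 10, 10, 15, 18, 22]

j=2: arr[2] = 4+6 = 10 → [9, 6, 10, 0, 5, 3, 4]
j=3: arr[3] = 0+10 = 10 → [9, 6, 10, 10, 5, 3, 4]
j=4: arr[4] = 5+10 = 15 → [9, 6, 10, 10, 15, 3, 4]
j=5: arr[5] = 3+15 = 18 → [9, 6, 10, 10, 15, 18, 4]
j=6: arr[6] = 4+18 = 22 → [9, 6, 10, 10, 15, 18, 22]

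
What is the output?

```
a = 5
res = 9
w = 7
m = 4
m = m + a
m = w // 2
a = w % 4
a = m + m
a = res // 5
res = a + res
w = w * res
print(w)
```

m = 4+5 = 9
m = 7//2 = 3
a = 7%4 = 3
a = 3+3 = 6
a = 9//5 = 1
res = 1+9 = 10
w = 7*10 = 70

70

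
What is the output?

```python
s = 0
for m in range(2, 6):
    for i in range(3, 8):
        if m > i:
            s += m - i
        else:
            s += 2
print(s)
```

38

m=2,i=3: not 2>3, s = 0+2 = 2
m=2,i=4: not 2>4, s = 2+2 = 4
m=2,i=5: not 2>5, s = 4+2 = 6
m=2,i=6: not 2>6, s = 6+2 = 8
m=2,i=7: not 2>7, s = 8+2 = 10
m=3,i=3: not 3>3, s = 10+2 = 12
m=3,i=4: not 3>4, s = 12+2 = 14
m=3,i=5: not 3>5, s = 14+2 = 16
m=3,i=6: not 3>6, s = 16+2 = 18
m=3,i=7: not 3>7, s = 18+2 = 20
m=4,i=3: 4>3, s = 20+1 = 21
m=4,i=4: not 4>4, s = 21+2 = 23
m=4,i=5: not 4>5, s = 23+2 = 25
m=4,i=6: not 4>6, s = 25+2 = 27
m=4,i=7: not 4>7, s = 27+2 = 29
m=5,i=3: 5>3, s = 29+2 = 31
m=5,i=4: 5>4, s = 31+1 = 32
m=5,i=5: not 5>5, s = 32+2 = 34
m=5,i=6: not 5>6, s = 34+2 = 36
m=5,i=7: not 5>7, s = 36+2 = 38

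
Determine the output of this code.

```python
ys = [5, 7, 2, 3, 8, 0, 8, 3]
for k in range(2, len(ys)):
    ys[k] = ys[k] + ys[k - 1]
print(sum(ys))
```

132

k=2: ys[2] = 2+7 = 9 → [5, 7, 9, 3, 8, 0, 8, 3]
k=3: ys[3] = 3+9 = 12 → [5, 7, 9, 12, 8, 0, 8, 3]
k=4: ys[4] = 8+12 = 20 → [5, 7, 9, 12, 20, 0, 8, 3]
k=5: ys[5] = 0+20 = 20 → [5, 7, 9, 12, 20, 20, 8, 3]
k=6: ys[6] = 8+20 = 28 → [5, 7, 9, 12, 20, 20, 28, 3]
k=7: ys[7] = 3+28 = 31 → [5, 7, 9, 12, 20, 20, 28, 31]
sum = 132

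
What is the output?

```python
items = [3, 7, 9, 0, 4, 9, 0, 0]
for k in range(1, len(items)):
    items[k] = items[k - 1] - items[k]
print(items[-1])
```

k=1: items[1] = 3-7 = -4 → [3, -4, 9, 0, 4, 9, 0, 0]
k=2: items[2] = (-4)-9 = -13 → [3, -4, -13, 0, 4, 9, 0, 0]
k=3: items[3] = (-13)-0 = -13 → [3, -4, -13, -13, 4, 9, 0, 0]
k=4: items[4] = (-13)-4 = -17 → [3, -4, -13, -13, -17, 9, 0, 0]
k=5: items[5] = (-17)-9 = -26 → [3, -4, -13, -13, -17, -26, 0, 0]
k=6: items[6] = (-26)-0 = -26 → [3, -4, -13, -13, -17, -26, -26, 0]
k=7: items[7] = (-26)-0 = -26 → [3, -4, -13, -13, -17, -26, -26, -26]

-26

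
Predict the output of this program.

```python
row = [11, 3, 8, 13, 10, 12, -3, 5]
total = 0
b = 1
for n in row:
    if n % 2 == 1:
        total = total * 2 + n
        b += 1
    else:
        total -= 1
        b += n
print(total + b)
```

n=11: odd, total = 0*2+11 = 11; b=2
n=3: odd, total = 11*2+3 = 25; b=3
n=8: not odd, total = 25-1 = 24; b=11
n=13: odd, total = 24*2+13 = 61; b=12
n=10: not odd, total = 61-1 = 60; b=22
n=12: not odd, total = 60-1 = 59; b=34
n=-3: odd, total = 59*2+(-3) = 115; b=35
n=5: odd, total = 115*2+5 = 235; b=36
total+b = 235+36 = 271

271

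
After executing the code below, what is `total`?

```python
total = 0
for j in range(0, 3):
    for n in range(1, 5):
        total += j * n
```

30

j=0,n=1: total = 0+0 = 0
j=0,n=2: total = 0+0 = 0
j=0,n=3: total = 0+0 = 0
j=0,n=4: total = 0+0 = 0
j=1,n=1: total = 0+1 = 1
j=1,n=2: total = 1+2 = 3
j=1,n=3: total = 3+3 = 6
j=1,n=4: total = 6+4 = 10
j=2,n=1: total = 10+2 = 12
j=2,n=2: total = 12+4 = 16
j=2,n=3: total = 16+6 = 22
j=2,n=4: total = 22+8 = 30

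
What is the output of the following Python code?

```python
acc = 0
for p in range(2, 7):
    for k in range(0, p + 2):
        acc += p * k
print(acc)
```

375

p=2,k=0: acc = 0+0 = 0
p=2,k=1: acc = 0+2 = 2
p=2,k=2: acc = 2+4 = 6
p=2,k=3: acc = 6+6 = 12
p=3,k=0: acc = 12+0 = 12
p=3,k=1: acc = 12+3 = 15
p=3,k=2: acc = 15+6 = 21
p=3,k=3: acc = 21+9 = 30
p=3,k=4: acc = 30+12 = 42
p=4,k=0: acc = 42+0 = 42
p=4,k=1: acc = 42+4 = 46
p=4,k=2: acc = 46+8 = 54
p=4,k=3: acc = 54+12 = 66
p=4,k=4: acc = 66+16 = 82
p=4,k=5: acc = 82+20 = 102
p=5,k=0: acc = 102+0 = 102
p=5,k=1: acc = 102+5 = 107
p=5,k=2: acc = 107+10 = 117
p=5,k=3: acc = 117+15 = 132
p=5,k=4: acc = 132+20 = 152
p=5,k=5: acc = 152+25 = 177
p=5,k=6: acc = 177+30 = 207
p=6,k=0: acc = 207+0 = 207
p=6,k=1: acc = 207+6 = 213
p=6,k=2: acc = 213+12 = 225
p=6,k=3: acc = 225+18 = 243
p=6,k=4: acc = 243+24 = 267
p=6,k=5: acc = 267+30 = 297
p=6,k=6: acc = 297+36 = 333
p=6,k=7: acc = 333+42 = 375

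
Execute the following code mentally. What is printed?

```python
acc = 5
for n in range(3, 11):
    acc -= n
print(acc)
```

n=3: acc = 5-3 = 2
n=4: acc = 2-4 = -2
n=5: acc = (-2)-5 = -7
n=6: acc = (-7)-6 = -13
n=7: acc = (-13)-7 = -20
n=8: acc = (-20)-8 = -28
n=9: acc = (-28)-9 = -37
n=10: acc = (-37)-10 = -47

-47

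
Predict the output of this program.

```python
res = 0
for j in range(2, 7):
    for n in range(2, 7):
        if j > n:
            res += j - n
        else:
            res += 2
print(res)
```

50

j=2,n=2: not 2>2, res = 0+2 = 2
j=2,n=3: not 2>3, res = 2+2 = 4
j=2,n=4: not 2>4, res = 4+2 = 6
j=2,n=5: not 2>5, res = 6+2 = 8
j=2,n=6: not 2>6, res = 8+2 = 10
j=3,n=2: 3>2, res = 10+1 = 11
j=3,n=3: not 3>3, res = 11+2 = 13
j=3,n=4: not 3>4, res = 13+2 = 15
j=3,n=5: not 3>5, res = 15+2 = 17
j=3,n=6: not 3>6, res = 17+2 = 19
j=4,n=2: 4>2, res = 19+2 = 21
j=4,n=3: 4>3, res = 21+1 = 22
j=4,n=4: not 4>4, res = 22+2 = 24
j=4,n=5: not 4>5, res = 24+2 = 26
j=4,n=6: not 4>6, res = 26+2 = 28
j=5,n=2: 5>2, res = 28+3 = 31
j=5,n=3: 5>3, res = 31+2 = 33
j=5,n=4: 5>4, res = 33+1 = 34
j=5,n=5: not 5>5, res = 34+2 = 36
j=5,n=6: not 5>6, res = 36+2 = 38
j=6,n=2: 6>2, res = 38+4 = 42
j=6,n=3: 6>3, res = 42+3 = 45
j=6,n=4: 6>4, res = 45+2 = 47
j=6,n=5: 6>5, res = 47+1 = 48
j=6,n=6: not 6>6, res = 48+2 = 50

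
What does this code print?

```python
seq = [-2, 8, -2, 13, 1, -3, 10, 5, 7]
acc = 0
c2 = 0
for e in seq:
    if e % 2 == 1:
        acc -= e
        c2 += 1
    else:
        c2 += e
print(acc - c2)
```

e=-2: not odd; c2=-2
e=8: not odd; c2=6
e=-2: not odd; c2=4
e=13: odd, acc = 0-13 = -13; c2=5
e=1: odd, acc = (-13)-1 = -14; c2=6
e=-3: odd, acc = (-14)-(-3) = -11; c2=7
e=10: not odd; c2=17
e=5: odd, acc = (-11)-5 = -16; c2=18
e=7: odd, acc = (-16)-7 = -23; c2=19
acc-c2 = (-23)-19 = -42

-42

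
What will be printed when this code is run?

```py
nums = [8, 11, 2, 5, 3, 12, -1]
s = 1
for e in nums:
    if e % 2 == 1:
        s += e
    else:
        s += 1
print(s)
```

e=8: not odd, s = 1+1 = 2
e=11: odd, s = 2+11 = 13
e=2: not odd, s = 13+1 = 14
e=5: odd, s = 14+5 = 19
e=3: odd, s = 19+3 = 22
e=12: not odd, s = 22+1 = 23
e=-1: odd, s = 23+(-1) = 22

22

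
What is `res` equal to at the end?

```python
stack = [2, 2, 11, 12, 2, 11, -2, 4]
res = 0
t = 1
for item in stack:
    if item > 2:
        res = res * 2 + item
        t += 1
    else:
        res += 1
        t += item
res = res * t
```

item=2: not >2, res = 0+1 = 1; t=3
item=2: not >2, res = 1+1 = 2; t=5
item=11: >2, res = 2*2+11 = 15; t=6
item=12: >2, res = 15*2+12 = 42; t=7
item=2: not >2, res = 42+1 = 43; t=9
item=11: >2, res = 43*2+11 = 97; t=10
item=-2: not >2, res = 97+1 = 98; t=8
item=4: >2, res = 98*2+4 = 200; t=9
res*t = 200*9 = 1800

1800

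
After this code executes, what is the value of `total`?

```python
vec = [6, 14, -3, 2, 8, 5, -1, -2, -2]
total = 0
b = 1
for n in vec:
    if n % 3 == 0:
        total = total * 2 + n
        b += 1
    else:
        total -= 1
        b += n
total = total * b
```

n=6: %3==0, total = 0*2+6 = 6; b=2
n=14: not %3==0, total = 6-1 = 5; b=16
n=-3: %3==0, total = 5*2+(-3) = 7; b=17
n=2: not %3==0, total = 7-1 = 6; b=19
n=8: not %3==0, total = 6-1 = 5; b=27
n=5: not %3==0, total = 5-1 = 4; b=32
n=-1: not %3==0, total = 4-1 = 3; b=31
n=-2: not %3==0, total = 3-1 = 2; b=29
n=-2: not %3==0, total = 2-1 = 1; b=27
total*b = 1*27 = 27

27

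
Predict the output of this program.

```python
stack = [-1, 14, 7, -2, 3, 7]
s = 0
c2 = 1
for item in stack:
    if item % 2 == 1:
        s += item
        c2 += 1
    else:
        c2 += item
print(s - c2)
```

item=-1: odd, s = 0+(-1) = -1; c2=2
item=14: not odd; c2=16
item=7: odd, s = (-1)+7 = 6; c2=17
item=-2: not odd; c2=15
item=3: odd, s = 6+3 = 9; c2=16
item=7: odd, s = 9+7 = 16; c2=17
s-c2 = 16-17 = -1

-1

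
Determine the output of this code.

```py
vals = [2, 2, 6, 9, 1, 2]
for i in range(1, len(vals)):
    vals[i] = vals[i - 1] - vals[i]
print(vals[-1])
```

-18

i=1: vals[1] = 2-2 = 0 → [2, 0, 6, 9, 1, 2]
i=2: vals[2] = 0-6 = -6 → [2, 0, -6, 9, 1, 2]
i=3: vals[3] = (-6)-9 = -15 → [2, 0, -6, -15, 1, 2]
i=4: vals[4] = (-15)-1 = -16 → [2, 0, -6, -15, -16, 2]
i=5: vals[5] = (-16)-2 = -18 → [2, 0, -6, -15, -16, -18]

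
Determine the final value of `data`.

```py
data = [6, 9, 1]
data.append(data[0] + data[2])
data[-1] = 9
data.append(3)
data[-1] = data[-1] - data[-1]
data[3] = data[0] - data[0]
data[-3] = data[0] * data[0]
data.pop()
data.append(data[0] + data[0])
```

append data[0]+data[2] = 6+1 = 7 → [6, 9, 1, 7]
data[-1] = 9 → [6, 9, 1, 9]
append 3 → [6, 9, 1, 9, 3]
data[-1] = data[-1]-data[-1] = 3-3 = 0 → [6, 9, 1, 9, 0]
data[3] = data[0]-data[0] = 6-6 = 0 → [6, 9, 1, 0, 0]
data[-3] = data[0]*data[0] = 6*6 = 36 → [6, 9, 36, 0, 0]
pop() removes 0 → [6, 9, 36, 0]
append data[0]+data[0] = 6+6 = 12 → [6, 9, 36, 0, 12]

[6, 9, 36, 0, 12]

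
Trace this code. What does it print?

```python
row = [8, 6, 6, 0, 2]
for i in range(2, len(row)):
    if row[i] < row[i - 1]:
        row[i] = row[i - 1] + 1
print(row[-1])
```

8

i=2: 6>=6, unchanged → [8, 6, 6, 0, 2]
i=3: 0<6, row[3] = 6+1 = 7 → [8, 6, 6, 7, 2]
i=4: 2<7, row[4] = 7+1 = 8 → [8, 6, 6, 7, 8]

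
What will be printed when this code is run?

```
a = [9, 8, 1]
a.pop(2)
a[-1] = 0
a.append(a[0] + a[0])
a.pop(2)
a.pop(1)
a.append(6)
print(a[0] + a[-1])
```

15

pop(2) removes 1 → [9, 8]
a[-1] = 0 → [9, 0]
append a[0]+a[0] = 9+9 = 18 → [9, 0, 18]
pop(2) removes 18 → [9, 0]
pop(1) removes 0 → [9]
append 6 → [9, 6]
a[0]+a[-1] = 9+6 = 15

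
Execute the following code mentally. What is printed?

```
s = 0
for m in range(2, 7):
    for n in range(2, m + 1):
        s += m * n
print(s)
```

m=2,n=2: s = 0+4 = 4
m=3,n=2: s = 4+6 = 10
m=3,n=3: s = 10+9 = 19
m=4,n=2: s = 19+8 = 27
m=4,n=3: s = 27+12 = 39
m=4,n=4: s = 39+16 = 55
m=5,n=2: s = 55+10 = 65
m=5,n=3: s = 65+15 = 80
m=5,n=4: s = 80+20 = 100
m=5,n=5: s = 100+25 = 125
m=6,n=2: s = 125+12 = 137
m=6,n=3: s = 137+18 = 155
m=6,n=4: s = 155+24 = 179
m=6,n=5: s = 179+30 = 209
m=6,n=6: s = 209+36 = 245

245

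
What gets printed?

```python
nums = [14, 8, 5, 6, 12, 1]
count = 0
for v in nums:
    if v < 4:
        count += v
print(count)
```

1

v=14: not <4
v=8: not <4
v=5: not <4
v=6: not <4
v=12: not <4
v=1: <4, count = 0+1 = 1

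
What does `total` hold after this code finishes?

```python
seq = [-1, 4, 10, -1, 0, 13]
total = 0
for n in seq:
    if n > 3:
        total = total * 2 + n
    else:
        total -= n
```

n=-1: not >3, total = 0-(-1) = 1
n=4: >3, total = 1*2+4 = 6
n=10: >3, total = 6*2+10 = 22
n=-1: not >3, total = 22-(-1) = 23
n=0: not >3, total = 23-0 = 23
n=13: >3, total = 23*2+13 = 59

59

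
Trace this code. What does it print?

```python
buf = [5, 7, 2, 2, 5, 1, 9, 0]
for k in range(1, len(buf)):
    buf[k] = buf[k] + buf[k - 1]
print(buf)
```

[5, 12, 14, 16, 21, 22, 31, 31]

k=1: buf[1] = 7+5 = 12 → [5, 12, 2, 2, 5, 1, 9, 0]
k=2: buf[2] = 2+12 = 14 → [5, 12, 14, 2, 5, 1, 9, 0]
k=3: buf[3] = 2+14 = 16 → [5, 12, 14, 16, 5, 1, 9, 0]
k=4: buf[4] = 5+16 = 21 → [5, 12, 14, 16, 21, 1, 9, 0]
k=5: buf[5] = 1+21 = 22 → [5, 12, 14, 16, 21, 22, 9, 0]
k=6: buf[6] = 9+22 = 31 → [5, 12, 14, 16, 21, 22, 31, 0]
k=7: buf[7] = 0+31 = 31 → [5, 12, 14, 16, 21, 22, 31, 31]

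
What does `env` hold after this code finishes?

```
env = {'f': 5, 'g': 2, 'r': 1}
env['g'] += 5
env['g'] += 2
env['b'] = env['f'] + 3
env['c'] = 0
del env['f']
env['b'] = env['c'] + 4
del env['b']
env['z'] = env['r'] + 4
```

env['g'] = 2+5 = 7 → {'f': 5, 'g': 7, 'r': 1}
env['g'] = 7+2 = 9 → {'f': 5, 'g': 9, 'r': 1}
env['b'] = env['f']+3 = 8 → {'f': 5, 'g': 9, 'r': 1, 'b': 8}
env['c'] = 0 → {'f': 5, 'g': 9, 'r': 1, 'b': 8, 'c': 0}
del 'f' → {'g': 9, 'r': 1, 'b': 8, 'c': 0}
env['b'] = env['c']+4 = 4 → {'g': 9, 'r': 1, 'b': 4, 'c': 0}
del 'b' → {'g': 9, 'r': 1, 'c': 0}
env['z'] = env['r']+4 = 5 → {'g': 9, 'r': 1, 'c': 0, 'z': 5}

{'g': 9, 'r': 1, 'c': 0, 'z': 5}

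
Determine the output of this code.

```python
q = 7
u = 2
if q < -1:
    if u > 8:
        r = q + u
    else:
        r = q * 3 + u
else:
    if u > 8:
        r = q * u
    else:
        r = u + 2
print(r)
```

q=7, u=2
q < -1 is False; u > 8 is False
→ r = u + 2 = 4

4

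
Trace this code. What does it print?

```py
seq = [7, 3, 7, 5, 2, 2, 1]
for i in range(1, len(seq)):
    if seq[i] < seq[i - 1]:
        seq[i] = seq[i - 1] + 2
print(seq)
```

[7, 9, 11, 13, 15, 17, 19]

i=1: 3<7, seq[1] = 7+2 = 9 → [7, 9, 7, 5, 2, 2, 1]
i=2: 7<9, seq[2] = 9+2 = 11 → [7, 9, 11, 5, 2, 2, 1]
i=3: 5<11, seq[3] = 11+2 = 13 → [7, 9, 11, 13, 2, 2, 1]
i=4: 2<13, seq[4] = 13+2 = 15 → [7, 9, 11, 13, 15, 2, 1]
i=5: 2<15, seq[5] = 15+2 = 17 → [7, 9, 11, 13, 15, 17, 1]
i=6: 1<17, seq[6] = 17+2 = 19 → [7, 9, 11, 13, 15, 17, 19]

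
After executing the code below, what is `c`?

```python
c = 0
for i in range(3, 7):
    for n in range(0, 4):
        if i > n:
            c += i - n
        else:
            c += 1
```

i=3,n=0: 3>0, c = 0+3 = 3
i=3,n=1: 3>1, c = 3+2 = 5
i=3,n=2: 3>2, c = 5+1 = 6
i=3,n=3: not 3>3, c = 6+1 = 7
i=4,n=0: 4>0, c = 7+4 = 11
i=4,n=1: 4>1, c = 11+3 = 14
i=4,n=2: 4>2, c = 14+2 = 16
i=4,n=3: 4>3, c = 16+1 = 17
i=5,n=0: 5>0, c = 17+5 = 22
i=5,n=1: 5>1, c = 22+4 = 26
i=5,n=2: 5>2, c = 26+3 = 29
i=5,n=3: 5>3, c = 29+2 = 31
i=6,n=0: 6>0, c = 31+6 = 37
i=6,n=1: 6>1, c = 37+5 = 42
i=6,n=2: 6>2, c = 42+4 = 46
i=6,n=3: 6>3, c = 46+3 = 49

49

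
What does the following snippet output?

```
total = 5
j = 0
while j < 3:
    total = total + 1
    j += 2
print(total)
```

7

j=0: total = 5+1 = 6
j=2: total = 6+1 = 7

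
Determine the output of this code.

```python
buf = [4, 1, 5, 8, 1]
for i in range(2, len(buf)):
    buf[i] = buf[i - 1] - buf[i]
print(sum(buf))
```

i=2: buf[2] = 1-5 = -4 → [4, 1, -4, 8, 1]
i=3: buf[3] = (-4)-8 = -12 → [4, 1, -4, -12, 1]
i=4: buf[4] = (-12)-1 = -13 → [4, 1, -4, -12, -13]
sum = -24

-24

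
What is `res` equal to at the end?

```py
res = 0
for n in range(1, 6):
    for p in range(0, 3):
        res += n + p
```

60

n=1,p=0: res = 0+1 = 1
n=1,p=1: res = 1+2 = 3
n=1,p=2: res = 3+3 = 6
n=2,p=0: res = 6+2 = 8
n=2,p=1: res = 8+3 = 11
n=2,p=2: res = 11+4 = 15
n=3,p=0: res = 15+3 = 18
n=3,p=1: res = 18+4 = 22
n=3,p=2: res = 22+5 = 27
n=4,p=0: res = 27+4 = 31
n=4,p=1: res = 31+5 = 36
n=4,p=2: res = 36+6 = 42
n=5,p=0: res = 42+5 = 47
n=5,p=1: res = 47+6 = 53
n=5,p=2: res = 53+7 = 60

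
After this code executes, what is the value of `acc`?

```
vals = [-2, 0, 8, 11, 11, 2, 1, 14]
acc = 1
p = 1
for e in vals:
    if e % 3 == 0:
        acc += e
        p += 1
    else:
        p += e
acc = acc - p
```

-46

e=-2: not %3==0; p=-1
e=0: %3==0, acc = 1+0 = 1; p=0
e=8: not %3==0; p=8
e=11: not %3==0; p=19
e=11: not %3==0; p=30
e=2: not %3==0; p=32
e=1: not %3==0; p=33
e=14: not %3==0; p=47
acc-p = 1-47 = -46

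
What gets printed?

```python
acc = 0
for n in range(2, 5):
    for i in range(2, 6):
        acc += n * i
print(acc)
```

n=2,i=2: acc = 0+4 = 4
n=2,i=3: acc = 4+6 = 10
n=2,i=4: acc = 10+8 = 18
n=2,i=5: acc = 18+10 = 28
n=3,i=2: acc = 28+6 = 34
n=3,i=3: acc = 34+9 = 43
n=3,i=4: acc = 43+12 = 55
n=3,i=5: acc = 55+15 = 70
n=4,i=2: acc = 70+8 = 78
n=4,i=3: acc = 78+12 = 90
n=4,i=4: acc = 90+16 = 106
n=4,i=5: acc = 106+20 = 126

126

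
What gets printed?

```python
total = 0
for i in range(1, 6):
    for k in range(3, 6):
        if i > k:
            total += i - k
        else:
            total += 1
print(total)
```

16

i=1,k=3: not 1>3, total = 0+1 = 1
i=1,k=4: not 1>4, total = 1+1 = 2
i=1,k=5: not 1>5, total = 2+1 = 3
i=2,k=3: not 2>3, total = 3+1 = 4
i=2,k=4: not 2>4, total = 4+1 = 5
i=2,k=5: not 2>5, total = 5+1 = 6
i=3,k=3: not 3>3, total = 6+1 = 7
i=3,k=4: not 3>4, total = 7+1 = 8
i=3,k=5: not 3>5, total = 8+1 = 9
i=4,k=3: 4>3, total = 9+1 = 10
i=4,k=4: not 4>4, total = 10+1 = 11
i=4,k=5: not 4>5, total = 11+1 = 12
i=5,k=3: 5>3, total = 12+2 = 14
i=5,k=4: 5>4, total = 14+1 = 15
i=5,k=5: not 5>5, total = 15+1 = 16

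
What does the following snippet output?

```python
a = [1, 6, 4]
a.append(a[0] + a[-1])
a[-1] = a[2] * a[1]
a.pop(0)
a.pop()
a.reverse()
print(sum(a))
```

append a[0]+a[-1] = 1+4 = 5 → [1, 6, 4, 5]
a[-1] = a[2]*a[1] = 4*6 = 24 → [1, 6, 4, 24]
pop(0) removes 1 → [6, 4, 24]
pop() removes 24 → [6, 4]
reverse → [4, 6]
sum = 10

10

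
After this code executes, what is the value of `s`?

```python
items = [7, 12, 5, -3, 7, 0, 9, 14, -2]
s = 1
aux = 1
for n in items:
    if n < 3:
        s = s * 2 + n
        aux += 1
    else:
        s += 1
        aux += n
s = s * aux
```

1508

n=7: not <3, s = 1+1 = 2; aux=8
n=12: not <3, s = 2+1 = 3; aux=20
n=5: not <3, s = 3+1 = 4; aux=25
n=-3: <3, s = 4*2+(-3) = 5; aux=26
n=7: not <3, s = 5+1 = 6; aux=33
n=0: <3, s = 6*2+0 = 12; aux=34
n=9: not <3, s = 12+1 = 13; aux=43
n=14: not <3, s = 13+1 = 14; aux=57
n=-2: <3, s = 14*2+(-2) = 26; aux=58
s*aux = 26*58 = 1508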